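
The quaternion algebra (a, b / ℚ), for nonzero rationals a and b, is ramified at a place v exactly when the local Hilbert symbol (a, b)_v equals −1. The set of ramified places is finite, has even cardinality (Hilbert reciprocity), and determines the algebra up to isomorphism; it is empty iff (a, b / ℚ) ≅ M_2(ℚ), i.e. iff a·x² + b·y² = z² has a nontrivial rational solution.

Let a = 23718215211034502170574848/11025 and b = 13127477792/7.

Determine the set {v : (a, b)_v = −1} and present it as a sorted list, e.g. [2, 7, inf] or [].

(a, b) ≡ (8602, 89726) mod (ℚ^×)²; places V = {2, 3, 5, 7, 11, 13, 17, 23, 29, ∞}.
(a,b)_11: α=5, u≡1; β=2, v≡10 (mod 11); (1|11)=+1, (10|11)=-1; sign (−1)^0·+1^2·-1^5 = -1.
(a,b)_3: α=-2, u≡1; β=0, v≡2 (mod 3); (1|3)=+1, (2|3)=-1; sign (−1)^0·+1^0·-1^-2 = +1.
(a,b)_5: α=-2, u≡3; β=0, v≡1 (mod 5); (3|5)=-1, (1|5)=+1; sign (−1)^0·-1^0·+1^-2 = +1.
(a,b)_23: α=5, u≡1; β=2, v≡4 (mod 23); (1|23)=+1, (4|23)=+1; sign (−1)^0·+1^2·+1^5 = +1.
(a,b)_29: α=2, u≡19; β=1, v≡9 (mod 29); (19|29)=-1, (9|29)=+1; sign (−1)^0·-1^1·+1^2 = -1.
(a,b)_7: α=-2, u≡6; β=-1, v≡2 (mod 7); (6|7)=-1, (2|7)=+1; sign (−1)^0·-1^-1·+1^-2 = -1.
(a,b)_17: α=3, u≡1; β=1, v≡16 (mod 17); (1|17)=+1, (16|17)=+1; sign (−1)^0·+1^1·+1^3 = +1.
(a,b)_∞: sgn(8602)=+, sgn(89726)=+, so +1.
(a,b)_2: α=15, β=5; u≡5, v≡7 (mod 8); ε(u)ε(v)=0·1, αω(v)=15·0, βω(u)=5·1; sum ≡ 1  ⇒  -1.
(a,b)_13: α=2, u≡12; β=1, v≡10 (mod 13); (12|13)=+1, (10|13)=+1; sign (−1)^0·+1^1·+1^2 = +1.
Ram(8602, 89726) = {2, 7, 11, 29}; no ℚ_2-point on the conic.

[2, 7, 11, 29]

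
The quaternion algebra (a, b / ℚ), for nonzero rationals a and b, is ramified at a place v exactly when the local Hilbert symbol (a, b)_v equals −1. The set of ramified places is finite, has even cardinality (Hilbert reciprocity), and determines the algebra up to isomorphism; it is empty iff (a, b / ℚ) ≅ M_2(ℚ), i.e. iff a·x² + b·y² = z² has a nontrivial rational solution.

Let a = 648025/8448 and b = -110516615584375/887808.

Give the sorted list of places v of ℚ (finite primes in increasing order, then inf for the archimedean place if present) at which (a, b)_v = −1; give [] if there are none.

[3, 5, 11, 13]

Mod squares: a ≡ 33, b ≡ -247845. Check v ∈ {∞, 2, 3, 5, 7, 11, 13, 17, 19, 23, 31, 41}.
v=∞: 33 > 0 and -247845 < 0  ⇒  (a,b)_∞ = +1.
v=2: v_2(a)=-8, v_2(b)=-10; units ≡ 1, 3 (mod 8); ε·ε+αω+βω = 0·1+-8·1+-10·0 ≡ 0  ⇒  (a,b)_2 = +1.
v=5: a=5^2·(≡2), b=5^5·(≡1) mod 5; (2|5)=-1, (1|5)=+1; (−1)^{2·5·2}·(-1)^5·(+1)^2 = -1.
v=23: a=23^2·(≡14), b=23^0·(≡6) mod 23; (14|23)=-1, (6|23)=+1; (−1)^{2·0·11}·(-1)^0·(+1)^2 = +1.
v=41: a=41^0·(≡10), b=41^1·(≡9) mod 41; (10|41)=+1, (9|41)=+1; (−1)^{0·1·20}·(+1)^1·(+1)^0 = +1.
v=11: a=11^-1·(≡9), b=11^2·(≡6) mod 11; (9|11)=+1, (6|11)=-1; (−1)^{-1·2·5}·(+1)^2·(-1)^-1 = -1.
v=7: a=7^2·(≡5), b=7^2·(≡1) mod 7; (5|7)=-1, (1|7)=+1; (−1)^{2·2·3}·(-1)^2·(+1)^2 = +1.
v=17: a=17^0·(≡15), b=17^-2·(≡4) mod 17; (15|17)=+1, (4|17)=+1; (−1)^{0·-2·8}·(+1)^-2·(+1)^0 = +1.
v=31: a=31^0·(≡2), b=31^1·(≡6) mod 31; (2|31)=+1, (6|31)=-1; (−1)^{0·1·15}·(+1)^1·(-1)^0 = +1.
v=13: a=13^0·(≡6), b=13^1·(≡6) mod 13; (6|13)=-1, (6|13)=-1; (−1)^{0·1·6}·(-1)^1·(-1)^0 = -1.
v=19: a=19^0·(≡12), b=19^2·(≡14) mod 19; (12|19)=-1, (14|19)=-1; (−1)^{0·2·9}·(-1)^2·(-1)^0 = +1.
v=3: a=3^-1·(≡2), b=3^-1·(≡2) mod 3; (2|3)=-1, (2|3)=-1; (−1)^{-1·-1·1}·(-1)^-1·(-1)^-1 = -1.
Ram(33, -247845) = {3, 5, 11, 13}; no ℚ_3-point on the conic.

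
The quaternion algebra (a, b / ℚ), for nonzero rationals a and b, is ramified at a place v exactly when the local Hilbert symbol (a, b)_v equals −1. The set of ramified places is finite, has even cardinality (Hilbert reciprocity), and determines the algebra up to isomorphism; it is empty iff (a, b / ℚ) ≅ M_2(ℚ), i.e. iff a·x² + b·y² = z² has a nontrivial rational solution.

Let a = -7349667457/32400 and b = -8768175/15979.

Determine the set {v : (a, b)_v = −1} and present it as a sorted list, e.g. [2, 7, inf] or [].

[2, 3, 13, 17, 23, 37, 43, inf]

Mod squares: a ≡ -7647937, b ≡ -12597. Check v ∈ {∞, 2, 3, 5, 11, 13, 17, 19, 23, 29, 31, 37, 43}.
v=11: a=11^1·(≡8), b=11^0·(≡5) mod 11; (8|11)=-1, (5|11)=+1; (−1)^{1·0·5}·(-1)^0·(+1)^1 = +1.
v=37: a=37^1·(≡20), b=37^0·(≡20) mod 37; (20|37)=-1, (20|37)=-1; (−1)^{1·0·18}·(-1)^0·(-1)^1 = -1.
v=5: a=5^-2·(≡3), b=5^2·(≡2) mod 5; (3|5)=-1, (2|5)=-1; (−1)^{-2·2·2}·(-1)^2·(-1)^-2 = +1.
v=31: a=31^2·(≡27), b=31^0·(≡28) mod 31; (27|31)=-1, (28|31)=+1; (−1)^{2·0·15}·(-1)^0·(+1)^2 = +1.
v=19: a=19^1·(≡9), b=19^-1·(≡8) mod 19; (9|19)=+1, (8|19)=-1; (−1)^{1·-1·9}·(+1)^-1·(-1)^1 = +1.
v=2: v_2(a)=-4, v_2(b)=0; units ≡ 7, 3 (mod 8); ε·ε+αω+βω = 1·1+-4·1+0·0 ≡ 1  ⇒  (a,b)_2 = -1.
v=29: a=29^0·(≡13), b=29^-2·(≡17) mod 29; (13|29)=+1, (17|29)=-1; (−1)^{0·-2·14}·(+1)^-2·(-1)^0 = +1.
v=13: a=13^0·(≡6), b=13^1·(≡2) mod 13; (6|13)=-1, (2|13)=-1; (−1)^{0·1·6}·(-1)^1·(-1)^0 = -1.
v=43: a=43^1·(≡29), b=43^0·(≡33) mod 43; (29|43)=-1, (33|43)=-1; (−1)^{1·0·21}·(-1)^0·(-1)^1 = -1.
v=23: a=23^1·(≡14), b=23^2·(≡14) mod 23; (14|23)=-1, (14|23)=-1; (−1)^{1·2·11}·(-1)^2·(-1)^1 = -1.
v=3: a=3^-4·(≡2), b=3^1·(≡1) mod 3; (2|3)=-1, (1|3)=+1; (−1)^{-4·1·1}·(-1)^1·(+1)^-4 = -1.
v=17: a=17^0·(≡7), b=17^1·(≡12) mod 17; (7|17)=-1, (12|17)=-1; (−1)^{0·1·8}·(-1)^1·(-1)^0 = -1.
v=∞: -7647937 < 0 and -12597 < 0  ⇒  (a,b)_∞ = -1.
(-7647937, -12597 / ℚ) ramifies at {2, 3, 13, 17, 23, 37, 43, ∞}: a division algebra.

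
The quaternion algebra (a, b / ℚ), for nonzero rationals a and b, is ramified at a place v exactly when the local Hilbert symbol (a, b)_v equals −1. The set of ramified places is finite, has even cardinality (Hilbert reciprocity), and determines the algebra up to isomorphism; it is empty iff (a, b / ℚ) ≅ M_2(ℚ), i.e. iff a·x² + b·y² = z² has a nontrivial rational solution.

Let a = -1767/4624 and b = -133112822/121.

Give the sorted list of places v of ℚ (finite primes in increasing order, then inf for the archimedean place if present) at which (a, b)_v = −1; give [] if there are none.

(a, b) ≡ (-1767, -460598) mod (ℚ^×)²; places V = {2, 3, 11, 17, 19, 23, 31, ∞}.
(a,b)_11: α=0, u≡1; β=-2, v≡4 (mod 11); (1|11)=+1, (4|11)=+1; sign (−1)^0·+1^-2·+1^0 = +1.
(a,b)_17: α=-2, u≡16; β=3, v≡2 (mod 17); (16|17)=+1, (2|17)=+1; sign (−1)^0·+1^3·+1^-2 = +1.
(a,b)_∞: sgn(-1767)=−, sgn(-460598)=−, so -1.
(a,b)_23: α=0, u≡4; β=1, v≡19 (mod 23); (4|23)=+1, (19|23)=-1; sign (−1)^0·+1^1·-1^0 = +1.
(a,b)_2: α=-4, β=1; u≡1, v≡5 (mod 8); ε(u)ε(v)=0·0, αω(v)=-4·1, βω(u)=1·0; sum ≡ 0  ⇒  +1.
(a,b)_3: α=1, u≡2; β=0, v≡1 (mod 3); (2|3)=-1, (1|3)=+1; sign (−1)^0·-1^0·+1^1 = +1.
(a,b)_31: α=1, u≡1; β=1, v≡30 (mod 31); (1|31)=+1, (30|31)=-1; sign (−1)^1·+1^1·-1^1 = +1.
(a,b)_19: α=1, u≡3; β=1, v≡12 (mod 19); (3|19)=-1, (12|19)=-1; sign (−1)^1·-1^1·-1^1 = -1.
|Ram(-1767, -460598)| = 2, even; anisotropic at {19, ∞}.

[19, inf]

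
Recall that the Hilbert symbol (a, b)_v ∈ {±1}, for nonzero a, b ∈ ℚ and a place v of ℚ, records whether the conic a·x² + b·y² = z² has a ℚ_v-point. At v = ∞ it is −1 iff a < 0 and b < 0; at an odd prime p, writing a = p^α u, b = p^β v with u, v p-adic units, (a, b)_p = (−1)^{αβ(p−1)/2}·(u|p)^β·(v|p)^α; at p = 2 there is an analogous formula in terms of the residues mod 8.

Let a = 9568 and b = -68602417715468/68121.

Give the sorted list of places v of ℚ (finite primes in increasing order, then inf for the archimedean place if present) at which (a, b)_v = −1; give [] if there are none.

[2, 23]

Mod squares: a ≡ 598, b ≡ -13547. Check v ∈ {∞, 2, 3, 7, 13, 17, 19, 23, 29, 31}.
v=13: a=13^1·(≡8), b=13^2·(≡12) mod 13; (8|13)=-1, (12|13)=+1; (−1)^{1·2·6}·(-1)^2·(+1)^1 = +1.
v=29: a=29^0·(≡27), b=29^-2·(≡1) mod 29; (27|29)=-1, (1|29)=+1; (−1)^{0·-2·14}·(-1)^-2·(+1)^0 = +1.
v=31: a=31^0·(≡20), b=31^1·(≡20) mod 31; (20|31)=+1, (20|31)=+1; (−1)^{0·1·15}·(+1)^1·(+1)^0 = +1.
v=7: a=7^0·(≡6), b=7^2·(≡5) mod 7; (6|7)=-1, (5|7)=-1; (−1)^{0·2·3}·(-1)^2·(-1)^0 = +1.
v=23: a=23^1·(≡2), b=23^3·(≡3) mod 23; (2|23)=+1, (3|23)=+1; (−1)^{1·3·11}·(+1)^3·(+1)^1 = -1.
v=17: a=17^0·(≡14), b=17^2·(≡16) mod 17; (14|17)=-1, (16|17)=+1; (−1)^{0·2·8}·(-1)^2·(+1)^0 = +1.
v=3: a=3^0·(≡1), b=3^-4·(≡1) mod 3; (1|3)=+1, (1|3)=+1; (−1)^{0·-4·1}·(+1)^-4·(+1)^0 = +1.
v=19: a=19^0·(≡11), b=19^1·(≡7) mod 19; (11|19)=+1, (7|19)=+1; (−1)^{0·1·9}·(+1)^1·(+1)^0 = +1.
v=2: v_2(a)=5, v_2(b)=2; units ≡ 3, 5 (mod 8); ε·ε+αω+βω = 1·0+5·1+2·1 ≡ 1  ⇒  (a,b)_2 = -1.
v=∞: 598 > 0 and -13547 < 0  ⇒  (a,b)_∞ = +1.
Ram(598, -13547) = {2, 23}; no ℚ_2-point on the conic.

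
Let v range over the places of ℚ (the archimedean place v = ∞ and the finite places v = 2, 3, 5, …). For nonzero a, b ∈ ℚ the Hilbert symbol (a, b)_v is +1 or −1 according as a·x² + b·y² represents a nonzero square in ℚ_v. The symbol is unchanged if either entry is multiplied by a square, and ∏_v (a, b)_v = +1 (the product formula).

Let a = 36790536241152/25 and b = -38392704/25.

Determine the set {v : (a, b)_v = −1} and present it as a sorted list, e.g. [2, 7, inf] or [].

Mod squares: a ≡ 102, b ≡ -14. Check v ∈ {∞, 2, 3, 5, 7, 17, 23}.
v=17: a=17^3·(≡3), b=17^0·(≡12) mod 17; (3|17)=-1, (12|17)=-1; (−1)^{3·0·8}·(-1)^0·(-1)^3 = -1.
v=2: v_2(a)=19, v_2(b)=7; units ≡ 3, 1 (mod 8); ε·ε+αω+βω = 1·0+19·0+7·1 ≡ 1  ⇒  (a,b)_2 = -1.
v=3: a=3^3·(≡1), b=3^4·(≡1) mod 3; (1|3)=+1, (1|3)=+1; (−1)^{3·4·1}·(+1)^4·(+1)^3 = +1.
v=23: a=23^2·(≡15), b=23^2·(≡6) mod 23; (15|23)=-1, (6|23)=+1; (−1)^{2·2·11}·(-1)^2·(+1)^2 = +1.
v=5: a=5^-2·(≡2), b=5^-2·(≡1) mod 5; (2|5)=-1, (1|5)=+1; (−1)^{-2·-2·2}·(-1)^-2·(+1)^-2 = +1.
v=7: a=7^0·(≡2), b=7^1·(≡6) mod 7; (2|7)=+1, (6|7)=-1; (−1)^{0·1·3}·(+1)^1·(-1)^0 = +1.
v=∞: 102 > 0 and -14 < 0  ⇒  (a,b)_∞ = +1.
(102, -14 / ℚ) ramifies at {2, 17}: a division algebra.

[2, 17]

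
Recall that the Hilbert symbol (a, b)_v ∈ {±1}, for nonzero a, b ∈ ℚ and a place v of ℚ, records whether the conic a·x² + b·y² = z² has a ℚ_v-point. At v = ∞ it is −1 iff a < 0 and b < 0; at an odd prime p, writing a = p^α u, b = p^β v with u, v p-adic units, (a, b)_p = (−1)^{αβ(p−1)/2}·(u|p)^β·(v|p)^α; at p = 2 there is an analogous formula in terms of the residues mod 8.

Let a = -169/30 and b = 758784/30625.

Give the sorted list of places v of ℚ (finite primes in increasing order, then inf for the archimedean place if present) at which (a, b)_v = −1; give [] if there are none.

[2, 19]

Mod squares: a ≡ -30, b ≡ 741. Check v ∈ {∞, 2, 3, 5, 7, 13, 19}.
v=13: a=13^2·(≡3), b=13^1·(≡5) mod 13; (3|13)=+1, (5|13)=-1; (−1)^{2·1·6}·(+1)^1·(-1)^2 = +1.
v=5: a=5^-1·(≡1), b=5^-4·(≡1) mod 5; (1|5)=+1, (1|5)=+1; (−1)^{-1·-4·2}·(+1)^-4·(+1)^-1 = +1.
v=2: v_2(a)=-1, v_2(b)=10; units ≡ 1, 5 (mod 8); ε·ε+αω+βω = 0·0+-1·1+10·0 ≡ 1  ⇒  (a,b)_2 = -1.
v=3: a=3^-1·(≡2), b=3^1·(≡1) mod 3; (2|3)=-1, (1|3)=+1; (−1)^{-1·1·1}·(-1)^1·(+1)^-1 = +1.
v=∞: -30 < 0 and 741 > 0  ⇒  (a,b)_∞ = +1.
v=19: a=19^0·(≡14), b=19^1·(≡7) mod 19; (14|19)=-1, (7|19)=+1; (−1)^{0·1·9}·(-1)^1·(+1)^0 = -1.
v=7: a=7^0·(≡3), b=7^-2·(≡6) mod 7; (3|7)=-1, (6|7)=-1; (−1)^{0·-2·3}·(-1)^-2·(-1)^0 = +1.
(-30, 741 / ℚ) ramifies at {2, 19}: a division algebra.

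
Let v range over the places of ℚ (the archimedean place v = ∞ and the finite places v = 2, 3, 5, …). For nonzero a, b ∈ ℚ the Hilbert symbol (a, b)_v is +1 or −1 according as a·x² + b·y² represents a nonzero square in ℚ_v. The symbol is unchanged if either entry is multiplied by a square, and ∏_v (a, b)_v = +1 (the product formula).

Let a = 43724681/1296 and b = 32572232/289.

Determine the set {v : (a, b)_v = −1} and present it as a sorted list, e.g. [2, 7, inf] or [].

[7, 19]

(a, b) ≡ (1001, 67298) mod (ℚ^×)²; places V = {2, 3, 7, 11, 13, 17, 19, 23, ∞}.
(a,b)_2: α=-4, β=3; u≡1, v≡1 (mod 8); ε(u)ε(v)=0·0, αω(v)=-4·0, βω(u)=3·0; sum ≡ 0  ⇒  +1.
(a,b)_17: α=0, u≡13; β=-2, v≡11 (mod 17); (13|17)=+1, (11|17)=-1; sign (−1)^0·+1^-2·-1^0 = +1.
(a,b)_23: α=0, u≡6; β=1, v≡11 (mod 23); (6|23)=+1, (11|23)=-1; sign (−1)^0·+1^1·-1^0 = +1.
(a,b)_19: α=2, u≡18; β=1, v≡18 (mod 19); (18|19)=-1, (18|19)=-1; sign (−1)^0·-1^1·-1^2 = -1.
(a,b)_13: α=1, u≡10; β=0, v≡10 (mod 13); (10|13)=+1, (10|13)=+1; sign (−1)^0·+1^0·+1^1 = +1.
(a,b)_7: α=1, u≡3; β=1, v≡5 (mod 7); (3|7)=-1, (5|7)=-1; sign (−1)^1·-1^1·-1^1 = -1.
(a,b)_11: α=3, u≡3; β=3, v≡10 (mod 11); (3|11)=+1, (10|11)=-1; sign (−1)^1·+1^3·-1^3 = +1.
(a,b)_∞: sgn(1001)=+, sgn(67298)=+, so +1.
(a,b)_3: α=-4, u≡2; β=0, v≡2 (mod 3); (2|3)=-1, (2|3)=-1; sign (−1)^0·-1^0·-1^-4 = +1.
(1001, 67298 / ℚ) ramifies at {7, 19}: a division algebra.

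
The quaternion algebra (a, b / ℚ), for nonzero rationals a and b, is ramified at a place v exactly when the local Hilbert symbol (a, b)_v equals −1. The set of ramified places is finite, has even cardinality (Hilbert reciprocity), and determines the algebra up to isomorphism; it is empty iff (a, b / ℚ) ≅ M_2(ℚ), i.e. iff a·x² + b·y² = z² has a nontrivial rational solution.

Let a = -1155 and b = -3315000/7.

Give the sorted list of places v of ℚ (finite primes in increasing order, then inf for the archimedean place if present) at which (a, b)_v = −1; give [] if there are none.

[2, 3, 5, 11, 13, inf]

Mod squares: a ≡ -1155, b ≡ -9282. Check v ∈ {∞, 2, 3, 5, 7, 11, 13, 17}.
v=17: a=17^0·(≡1), b=17^1·(≡1) mod 17; (1|17)=+1, (1|17)=+1; (−1)^{0·1·8}·(+1)^1·(+1)^0 = +1.
v=13: a=13^0·(≡2), b=13^1·(≡3) mod 13; (2|13)=-1, (3|13)=+1; (−1)^{0·1·6}·(-1)^1·(+1)^0 = -1.
v=5: a=5^1·(≡4), b=5^4·(≡3) mod 5; (4|5)=+1, (3|5)=-1; (−1)^{1·4·2}·(+1)^4·(-1)^1 = -1.
v=11: a=11^1·(≡5), b=11^0·(≡10) mod 11; (5|11)=+1, (10|11)=-1; (−1)^{1·0·5}·(+1)^0·(-1)^1 = -1.
v=2: v_2(a)=0, v_2(b)=3; units ≡ 5, 7 (mod 8); ε·ε+αω+βω = 0·1+0·0+3·1 ≡ 1  ⇒  (a,b)_2 = -1.
v=3: a=3^1·(≡2), b=3^1·(≡2) mod 3; (2|3)=-1, (2|3)=-1; (−1)^{1·1·1}·(-1)^1·(-1)^1 = -1.
v=∞: -1155 < 0 and -9282 < 0  ⇒  (a,b)_∞ = -1.
v=7: a=7^1·(≡3), b=7^-1·(≡4) mod 7; (3|7)=-1, (4|7)=+1; (−1)^{1·-1·3}·(-1)^-1·(+1)^1 = +1.
Ram(-1155, -9282) = {2, 3, 5, 11, 13, ∞}; no ℚ_2-point on the conic.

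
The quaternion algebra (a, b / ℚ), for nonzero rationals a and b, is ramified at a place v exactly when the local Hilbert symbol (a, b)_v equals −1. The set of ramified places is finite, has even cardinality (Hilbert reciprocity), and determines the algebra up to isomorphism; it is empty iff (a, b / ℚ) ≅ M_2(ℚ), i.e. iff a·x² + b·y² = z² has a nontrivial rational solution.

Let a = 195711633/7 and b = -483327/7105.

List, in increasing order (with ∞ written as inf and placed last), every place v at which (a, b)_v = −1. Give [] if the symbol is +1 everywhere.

Mod squares: a ≡ 119, b ≡ -96135. Check v ∈ {∞, 2, 3, 5, 7, 13, 17, 29}.
v=∞: 119 > 0 and -96135 < 0  ⇒  (a,b)_∞ = +1.
v=2: v_2(a)=0, v_2(b)=0; units ≡ 7, 1 (mod 8); ε·ε+αω+βω = 1·0+0·0+0·0 ≡ 0  ⇒  (a,b)_2 = +1.
v=29: a=29^2·(≡19), b=29^-1·(≡28) mod 29; (19|29)=-1, (28|29)=+1; (−1)^{2·-1·14}·(-1)^-1·(+1)^2 = -1.
v=5: a=5^0·(≡4), b=5^-1·(≡3) mod 5; (4|5)=+1, (3|5)=-1; (−1)^{0·-1·2}·(+1)^-1·(-1)^0 = +1.
v=3: a=3^4·(≡2), b=3^7·(≡1) mod 3; (2|3)=-1, (1|3)=+1; (−1)^{4·7·1}·(-1)^7·(+1)^4 = -1.
v=7: a=7^-1·(≡5), b=7^-2·(≡6) mod 7; (5|7)=-1, (6|7)=-1; (−1)^{-1·-2·3}·(-1)^-2·(-1)^-1 = -1.
v=13: a=13^2·(≡8), b=13^1·(≡2) mod 13; (8|13)=-1, (2|13)=-1; (−1)^{2·1·6}·(-1)^1·(-1)^2 = -1.
v=17: a=17^1·(≡7), b=17^1·(≡7) mod 17; (7|17)=-1, (7|17)=-1; (−1)^{1·1·8}·(-1)^1·(-1)^1 = +1.
Ram(119, -96135) = {3, 7, 13, 29}; no ℚ_3-point on the conic.

[3, 7, 13, 29]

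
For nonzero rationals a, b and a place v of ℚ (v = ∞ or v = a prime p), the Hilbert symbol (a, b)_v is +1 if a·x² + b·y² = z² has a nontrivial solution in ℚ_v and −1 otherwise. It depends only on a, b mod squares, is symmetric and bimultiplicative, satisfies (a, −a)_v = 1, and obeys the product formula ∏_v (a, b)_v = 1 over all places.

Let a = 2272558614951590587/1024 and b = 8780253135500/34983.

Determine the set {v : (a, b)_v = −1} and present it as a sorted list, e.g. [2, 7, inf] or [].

(a, b) ≡ (1363, 340606885) mod (ℚ^×)²; places V = {2, 3, 5, 7, 11, 13, 19, 23, 29, 41, 43, 47, 53, ∞}.
(a,b)_7: α=0, u≡3; β=2, v≡5 (mod 7); (3|7)=-1, (5|7)=-1; sign (−1)^0·-1^2·-1^0 = +1.
(a,b)_29: α=1, u≡8; β=1, v≡13 (mod 29); (8|29)=-1, (13|29)=+1; sign (−1)^0·-1^1·+1^1 = -1.
(a,b)_5: α=0, u≡3; β=3, v≡3 (mod 5); (3|5)=-1, (3|5)=-1; sign (−1)^0·-1^3·-1^0 = -1.
(a,b)_23: α=2, u≡18; β=-1, v≡16 (mod 23); (18|23)=+1, (16|23)=+1; sign (−1)^0·+1^-1·+1^2 = +1.
(a,b)_3: α=0, u≡1; β=-2, v≡1 (mod 3); (1|3)=+1, (1|3)=+1; sign (−1)^0·+1^-2·+1^0 = +1.
(a,b)_∞: sgn(1363)=+, sgn(340606885)=+, so +1.
(a,b)_41: α=2, u≡16; β=1, v≡22 (mod 41); (16|41)=+1, (22|41)=-1; sign (−1)^0·+1^1·-1^2 = +1.
(a,b)_53: α=2, u≡4; β=1, v≡39 (mod 53); (4|53)=+1, (39|53)=-1; sign (−1)^0·+1^1·-1^2 = +1.
(a,b)_47: α=1, u≡45; β=1, v≡1 (mod 47); (45|47)=-1, (1|47)=+1; sign (−1)^1·-1^1·+1^1 = +1.
(a,b)_2: α=-10, β=2; u≡3, v≡5 (mod 8); ε(u)ε(v)=1·0, αω(v)=-10·1, βω(u)=2·1; sum ≡ 0  ⇒  +1.
(a,b)_11: α=0, u≡6; β=2, v≡5 (mod 11); (6|11)=-1, (5|11)=+1; sign (−1)^0·-1^2·+1^0 = +1.
(a,b)_13: α=0, u≡5; β=-2, v≡11 (mod 13); (5|13)=-1, (11|13)=-1; sign (−1)^0·-1^-2·-1^0 = +1.
(a,b)_43: α=2, u≡30; β=0, v≡21 (mod 43); (30|43)=-1, (21|43)=+1; sign (−1)^0·-1^0·+1^2 = +1.
(a,b)_19: α=2, u≡18; β=0, v≡14 (mod 19); (18|19)=-1, (14|19)=-1; sign (−1)^0·-1^0·-1^2 = +1.
(1363, 340606885 / ℚ) ramifies at {5, 29}: a division algebra.

[5, 29]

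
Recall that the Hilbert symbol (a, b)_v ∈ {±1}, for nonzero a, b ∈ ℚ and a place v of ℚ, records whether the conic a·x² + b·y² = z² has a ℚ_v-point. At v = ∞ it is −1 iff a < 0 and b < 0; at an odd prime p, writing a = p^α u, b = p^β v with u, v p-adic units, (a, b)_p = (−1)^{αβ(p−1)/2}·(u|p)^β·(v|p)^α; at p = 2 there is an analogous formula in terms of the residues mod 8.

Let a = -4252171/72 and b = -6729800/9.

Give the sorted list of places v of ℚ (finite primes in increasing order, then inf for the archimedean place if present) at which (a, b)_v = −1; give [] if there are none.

(a, b) ≡ (-3542, -67298) mod (ℚ^×)²; places V = {2, 3, 5, 7, 11, 19, 23, ∞}.
(a,b)_5: α=0, u≡2; β=2, v≡2 (mod 5); (2|5)=-1, (2|5)=-1; sign (−1)^0·-1^2·-1^0 = +1.
(a,b)_11: α=1, u≡2; β=1, v≡1 (mod 11); (2|11)=-1, (1|11)=+1; sign (−1)^1·-1^1·+1^1 = +1.
(a,b)_2: α=-3, β=3; u≡5, v≡7 (mod 8); ε(u)ε(v)=0·1, αω(v)=-3·0, βω(u)=3·1; sum ≡ 1  ⇒  -1.
(a,b)_3: α=-2, u≡1; β=-2, v≡1 (mod 3); (1|3)=+1, (1|3)=+1; sign (−1)^0·+1^-2·+1^-2 = +1.
(a,b)_19: α=0, u≡7; β=1, v≡4 (mod 19); (7|19)=+1, (4|19)=+1; sign (−1)^0·+1^1·+1^0 = +1.
(a,b)_∞: sgn(-3542)=−, sgn(-67298)=−, so -1.
(a,b)_7: α=5, u≡3; β=1, v≡4 (mod 7); (3|7)=-1, (4|7)=+1; sign (−1)^1·-1^1·+1^5 = +1.
(a,b)_23: α=1, u≡22; β=1, v≡16 (mod 23); (22|23)=-1, (16|23)=+1; sign (−1)^1·-1^1·+1^1 = +1.
(-3542, -67298 / ℚ) ramifies at {2, ∞}: a division algebra.

[2, inf]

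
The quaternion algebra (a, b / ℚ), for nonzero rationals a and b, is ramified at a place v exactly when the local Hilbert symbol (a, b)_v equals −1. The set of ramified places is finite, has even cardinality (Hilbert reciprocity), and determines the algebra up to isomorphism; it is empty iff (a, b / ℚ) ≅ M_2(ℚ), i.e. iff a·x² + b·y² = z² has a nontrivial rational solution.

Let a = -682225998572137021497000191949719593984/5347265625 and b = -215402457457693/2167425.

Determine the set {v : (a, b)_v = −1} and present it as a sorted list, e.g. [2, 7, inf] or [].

[2, 3, 17, inf]

Mod squares: a ≡ -12121, b ≡ -330429. Check v ∈ {∞, 2, 3, 5, 7, 11, 13, 17, 19, 23, 29, 31}.
v=31: a=31^3·(≡13), b=31^1·(≡28) mod 31; (13|31)=-1, (28|31)=+1; (−1)^{3·1·15}·(-1)^1·(+1)^3 = +1.
v=11: a=11^2·(≡5), b=11^1·(≡8) mod 11; (5|11)=+1, (8|11)=-1; (−1)^{2·1·5}·(+1)^1·(-1)^2 = +1.
v=7: a=7^6·(≡3), b=7^0·(≡5) mod 7; (3|7)=-1, (5|7)=-1; (−1)^{6·0·3}·(-1)^0·(-1)^6 = +1.
v=29: a=29^6·(≡20), b=29^2·(≡11) mod 29; (20|29)=+1, (11|29)=-1; (−1)^{6·2·14}·(+1)^2·(-1)^6 = +1.
v=13: a=13^-2·(≡8), b=13^-2·(≡2) mod 13; (8|13)=-1, (2|13)=-1; (−1)^{-2·-2·6}·(-1)^-2·(-1)^-2 = +1.
v=19: a=19^0·(≡9), b=19^-1·(≡14) mod 19; (9|19)=+1, (14|19)=-1; (−1)^{0·-1·9}·(+1)^-1·(-1)^0 = +1.
v=5: a=5^-8·(≡4), b=5^-2·(≡1) mod 5; (4|5)=+1, (1|5)=+1; (−1)^{-8·-2·2}·(+1)^-2·(+1)^-8 = +1.
v=2: v_2(a)=10, v_2(b)=0; units ≡ 7, 3 (mod 8); ε·ε+αω+βω = 1·1+10·1+0·0 ≡ 1  ⇒  (a,b)_2 = -1.
v=∞: -12121 < 0 and -330429 < 0  ⇒  (a,b)_∞ = -1.
v=17: a=17^7·(≡13), b=17^5·(≡12) mod 17; (13|17)=+1, (12|17)=-1; (−1)^{7·5·8}·(+1)^5·(-1)^7 = -1.
v=3: a=3^-4·(≡2), b=3^-3·(≡2) mod 3; (2|3)=-1, (2|3)=-1; (−1)^{-4·-3·1}·(-1)^-3·(-1)^-4 = -1.
v=23: a=23^5·(≡6), b=23^2·(≡4) mod 23; (6|23)=+1, (4|23)=+1; (−1)^{5·2·11}·(+1)^2·(+1)^5 = +1.
(-12121, -330429 / ℚ) ramifies at {2, 3, 17, ∞}: a division algebra.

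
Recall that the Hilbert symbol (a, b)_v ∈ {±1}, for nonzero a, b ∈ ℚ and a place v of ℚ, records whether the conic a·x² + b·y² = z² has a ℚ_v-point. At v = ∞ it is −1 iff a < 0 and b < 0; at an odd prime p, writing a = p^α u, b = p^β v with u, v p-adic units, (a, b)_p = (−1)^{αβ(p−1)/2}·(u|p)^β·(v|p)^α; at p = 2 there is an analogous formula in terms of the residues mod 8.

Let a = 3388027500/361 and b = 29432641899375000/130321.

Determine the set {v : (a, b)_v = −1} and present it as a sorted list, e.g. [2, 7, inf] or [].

[3, 13]

Mod squares: a ≡ 11, b ≡ 390. Check v ∈ {∞, 2, 3, 5, 11, 13, 19}.
v=2: v_2(a)=2, v_2(b)=3; units ≡ 3, 3 (mod 8); ε·ε+αω+βω = 1·1+2·1+3·1 ≡ 0  ⇒  (a,b)_2 = +1.
v=19: a=19^-2·(≡16), b=19^-4·(≡18) mod 19; (16|19)=+1, (18|19)=-1; (−1)^{-2·-4·9}·(+1)^-4·(-1)^-2 = +1.
v=13: a=13^2·(≡7), b=13^3·(≡9) mod 13; (7|13)=-1, (9|13)=+1; (−1)^{2·3·6}·(-1)^3·(+1)^2 = -1.
v=∞: 11 > 0 and 390 > 0  ⇒  (a,b)_∞ = +1.
v=5: a=5^4·(≡4), b=5^7·(≡2) mod 5; (4|5)=+1, (2|5)=-1; (−1)^{4·7·2}·(+1)^7·(-1)^4 = +1.
v=3: a=3^6·(≡2), b=3^11·(≡1) mod 3; (2|3)=-1, (1|3)=+1; (−1)^{6·11·1}·(-1)^11·(+1)^6 = -1.
v=11: a=11^1·(≡4), b=11^2·(≡1) mod 11; (4|11)=+1, (1|11)=+1; (−1)^{1·2·5}·(+1)^2·(+1)^1 = +1.
(11, 390 / ℚ) ramifies at {3, 13}: a division algebra.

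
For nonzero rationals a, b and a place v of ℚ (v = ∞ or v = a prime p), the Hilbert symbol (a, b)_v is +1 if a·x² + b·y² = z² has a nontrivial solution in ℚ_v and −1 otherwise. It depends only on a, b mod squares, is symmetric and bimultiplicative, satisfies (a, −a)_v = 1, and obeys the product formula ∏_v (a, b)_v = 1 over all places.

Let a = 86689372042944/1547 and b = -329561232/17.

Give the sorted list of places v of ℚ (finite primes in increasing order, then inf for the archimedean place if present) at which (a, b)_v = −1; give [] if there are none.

[3, 7, 13, 19]

Mod squares: a ≡ 29393, b ≡ -969969. Check v ∈ {∞, 2, 3, 7, 11, 13, 17, 19, 29, 31}.
v=2: v_2(a)=6, v_2(b)=4; units ≡ 1, 7 (mod 8); ε·ε+αω+βω = 0·1+6·0+4·0 ≡ 0  ⇒  (a,b)_2 = +1.
v=11: a=11^2·(≡9), b=11^1·(≡10) mod 11; (9|11)=+1, (10|11)=-1; (−1)^{2·1·5}·(+1)^1·(-1)^2 = +1.
v=∞: 29393 > 0 and -969969 < 0  ⇒  (a,b)_∞ = +1.
v=19: a=19^1·(≡14), b=19^3·(≡8) mod 19; (14|19)=-1, (8|19)=-1; (−1)^{1·3·9}·(-1)^3·(-1)^1 = -1.
v=31: a=31^2·(≡14), b=31^0·(≡21) mod 31; (14|31)=+1, (21|31)=-1; (−1)^{2·0·15}·(+1)^0·(-1)^2 = +1.
v=7: a=7^-1·(≡5), b=7^1·(≡6) mod 7; (5|7)=-1, (6|7)=-1; (−1)^{-1·1·3}·(-1)^1·(-1)^-1 = -1.
v=17: a=17^-1·(≡10), b=17^-1·(≡3) mod 17; (10|17)=-1, (3|17)=-1; (−1)^{-1·-1·8}·(-1)^-1·(-1)^-1 = +1.
v=13: a=13^-1·(≡4), b=13^1·(≡5) mod 13; (4|13)=+1, (5|13)=-1; (−1)^{-1·1·6}·(+1)^1·(-1)^-1 = -1.
v=3: a=3^6·(≡2), b=3^1·(≡2) mod 3; (2|3)=-1, (2|3)=-1; (−1)^{6·1·1}·(-1)^1·(-1)^6 = -1.
v=29: a=29^2·(≡13), b=29^0·(≡1) mod 29; (13|29)=+1, (1|29)=+1; (−1)^{2·0·14}·(+1)^0·(+1)^2 = +1.
(29393, -969969 / ℚ) ramifies at {3, 7, 13, 19}: a division algebra.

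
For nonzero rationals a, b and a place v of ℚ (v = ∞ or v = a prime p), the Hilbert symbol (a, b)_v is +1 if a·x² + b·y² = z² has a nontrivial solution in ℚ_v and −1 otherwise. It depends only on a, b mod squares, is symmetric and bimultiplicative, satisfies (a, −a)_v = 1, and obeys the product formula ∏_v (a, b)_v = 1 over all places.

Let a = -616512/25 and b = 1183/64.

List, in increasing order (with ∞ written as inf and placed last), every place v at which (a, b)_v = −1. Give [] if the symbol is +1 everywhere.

(a, b) ≡ (-57, 7) mod (ℚ^×)²; places V = {2, 3, 5, 7, 13, 19, ∞}.
(a,b)_7: α=0, u≡5; β=1, v≡1 (mod 7); (5|7)=-1, (1|7)=+1; sign (−1)^0·-1^1·+1^0 = -1.
(a,b)_∞: sgn(-57)=−, sgn(7)=+, so +1.
(a,b)_5: α=-2, u≡3; β=0, v≡2 (mod 5); (3|5)=-1, (2|5)=-1; sign (−1)^0·-1^0·-1^-2 = +1.
(a,b)_3: α=1, u≡2; β=0, v≡1 (mod 3); (2|3)=-1, (1|3)=+1; sign (−1)^0·-1^0·+1^1 = +1.
(a,b)_19: α=1, u≡7; β=0, v≡17 (mod 19); (7|19)=+1, (17|19)=+1; sign (−1)^0·+1^0·+1^1 = +1.
(a,b)_13: α=2, u≡8; β=2, v≡6 (mod 13); (8|13)=-1, (6|13)=-1; sign (−1)^0·-1^2·-1^2 = +1.
(a,b)_2: α=6, β=-6; u≡7, v≡7 (mod 8); ε(u)ε(v)=1·1, αω(v)=6·0, βω(u)=-6·0; sum ≡ 1  ⇒  -1.
|Ram(-57, 7)| = 2, even; anisotropic at {2, 7}.

[2, 7]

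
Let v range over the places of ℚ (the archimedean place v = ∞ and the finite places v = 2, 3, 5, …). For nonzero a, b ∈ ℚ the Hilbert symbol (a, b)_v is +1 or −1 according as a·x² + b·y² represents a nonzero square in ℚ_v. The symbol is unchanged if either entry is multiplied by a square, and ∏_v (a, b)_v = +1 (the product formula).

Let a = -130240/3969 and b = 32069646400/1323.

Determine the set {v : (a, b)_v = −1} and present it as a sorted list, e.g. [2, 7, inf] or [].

Mod squares: a ≡ -2035, b ≡ 3. Check v ∈ {∞, 2, 3, 5, 7, 11, 37}.
v=3: a=3^-4·(≡2), b=3^-3·(≡1) mod 3; (2|3)=-1, (1|3)=+1; (−1)^{-4·-3·1}·(-1)^-3·(+1)^-4 = -1.
v=∞: -2035 < 0 and 3 > 0  ⇒  (a,b)_∞ = +1.
v=5: a=5^1·(≡3), b=5^2·(≡2) mod 5; (3|5)=-1, (2|5)=-1; (−1)^{1·2·2}·(-1)^2·(-1)^1 = -1.
v=37: a=37^1·(≡18), b=37^2·(≡11) mod 37; (18|37)=-1, (11|37)=+1; (−1)^{1·2·18}·(-1)^2·(+1)^1 = +1.
v=11: a=11^1·(≡2), b=11^4·(≡1) mod 11; (2|11)=-1, (1|11)=+1; (−1)^{1·4·5}·(-1)^4·(+1)^1 = +1.
v=7: a=7^-2·(≡4), b=7^-2·(≡6) mod 7; (4|7)=+1, (6|7)=-1; (−1)^{-2·-2·3}·(+1)^-2·(-1)^-2 = +1.
v=2: v_2(a)=6, v_2(b)=6; units ≡ 5, 3 (mod 8); ε·ε+αω+βω = 0·1+6·1+6·1 ≡ 0  ⇒  (a,b)_2 = +1.
Ram(-2035, 3) = {3, 5}; no ℚ_3-point on the conic.

[3, 5]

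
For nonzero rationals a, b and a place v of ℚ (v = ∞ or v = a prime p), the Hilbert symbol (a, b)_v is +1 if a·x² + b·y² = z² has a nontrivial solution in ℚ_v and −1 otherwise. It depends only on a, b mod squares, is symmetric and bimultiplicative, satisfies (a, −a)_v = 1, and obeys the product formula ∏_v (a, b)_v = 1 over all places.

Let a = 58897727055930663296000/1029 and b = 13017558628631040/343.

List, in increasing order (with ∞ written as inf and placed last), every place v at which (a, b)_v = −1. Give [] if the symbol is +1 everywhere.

Mod squares: a ≡ 1239315, b ≡ 4830. Check v ∈ {∞, 2, 3, 5, 7, 11, 23, 29, 37}.
v=∞: 1239315 > 0 and 4830 > 0  ⇒  (a,b)_∞ = +1.
v=23: a=23^4·(≡8), b=23^3·(≡16) mod 23; (8|23)=+1, (16|23)=+1; (−1)^{4·3·11}·(+1)^3·(+1)^4 = +1.
v=11: a=11^3·(≡1), b=11^2·(≡3) mod 11; (1|11)=+1, (3|11)=+1; (−1)^{3·2·5}·(+1)^2·(+1)^3 = +1.
v=7: a=7^-3·(≡1), b=7^-3·(≡1) mod 7; (1|7)=+1, (1|7)=+1; (−1)^{-3·-3·3}·(+1)^-3·(+1)^-3 = -1.
v=2: v_2(a)=10, v_2(b)=9; units ≡ 3, 7 (mod 8); ε·ε+αω+βω = 1·1+10·0+9·1 ≡ 0  ⇒  (a,b)_2 = +1.
v=29: a=29^3·(≡8), b=29^2·(≡16) mod 29; (8|29)=-1, (16|29)=+1; (−1)^{3·2·14}·(-1)^2·(+1)^3 = +1.
v=3: a=3^-1·(≡2), b=3^1·(≡2) mod 3; (2|3)=-1, (2|3)=-1; (−1)^{-1·1·1}·(-1)^1·(-1)^-1 = -1.
v=37: a=37^3·(≡3), b=37^2·(≡2) mod 37; (3|37)=+1, (2|37)=-1; (−1)^{3·2·18}·(+1)^2·(-1)^3 = -1.
v=5: a=5^3·(≡2), b=5^1·(≡1) mod 5; (2|5)=-1, (1|5)=+1; (−1)^{3·1·2}·(-1)^1·(+1)^3 = -1.
|Ram(1239315, 4830)| = 4, even; anisotropic at {3, 5, 7, 37}.

[3, 5, 7, 37]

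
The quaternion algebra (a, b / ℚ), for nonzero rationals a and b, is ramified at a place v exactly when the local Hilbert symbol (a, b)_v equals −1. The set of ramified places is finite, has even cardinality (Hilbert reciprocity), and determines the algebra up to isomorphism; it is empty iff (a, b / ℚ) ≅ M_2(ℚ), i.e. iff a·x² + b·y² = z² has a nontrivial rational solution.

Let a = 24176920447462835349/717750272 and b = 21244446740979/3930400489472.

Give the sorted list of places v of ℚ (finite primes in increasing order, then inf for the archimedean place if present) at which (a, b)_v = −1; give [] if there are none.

[11, 41]

Mod squares: a ≡ 2378, b ≡ 22. Check v ∈ {∞, 2, 3, 7, 11, 19, 29, 37, 41, 43}.
v=3: a=3^4·(≡2), b=3^10·(≡1) mod 3; (2|3)=-1, (1|3)=+1; (−1)^{4·10·1}·(-1)^10·(+1)^4 = +1.
v=11: a=11^2·(≡2), b=11^1·(≡2) mod 11; (2|11)=-1, (2|11)=-1; (−1)^{2·1·5}·(-1)^1·(-1)^2 = -1.
v=29: a=29^1·(≡20), b=29^0·(≡22) mod 29; (20|29)=+1, (22|29)=+1; (−1)^{1·0·14}·(+1)^0·(+1)^1 = +1.
v=41: a=41^3·(≡15), b=41^0·(≡12) mod 41; (15|41)=-1, (12|41)=-1; (−1)^{3·0·20}·(-1)^0·(-1)^3 = -1.
v=19: a=19^2·(≡12), b=19^2·(≡8) mod 19; (12|19)=-1, (8|19)=-1; (−1)^{2·2·9}·(-1)^2·(-1)^2 = +1.
v=∞: 2378 > 0 and 22 > 0  ⇒  (a,b)_∞ = +1.
v=2: v_2(a)=-19, v_2(b)=-21; units ≡ 5, 3 (mod 8); ε·ε+αω+βω = 0·1+-19·1+-21·1 ≡ 0  ⇒  (a,b)_2 = +1.
v=37: a=37^-2·(≡3), b=37^-4·(≡20) mod 37; (3|37)=+1, (20|37)=-1; (−1)^{-2·-4·18}·(+1)^-4·(-1)^-2 = +1.
v=7: a=7^0·(≡3), b=7^2·(≡4) mod 7; (3|7)=-1, (4|7)=+1; (−1)^{0·2·3}·(-1)^2·(+1)^0 = +1.
v=43: a=43^4·(≡4), b=43^2·(≡22) mod 43; (4|43)=+1, (22|43)=-1; (−1)^{4·2·21}·(+1)^2·(-1)^4 = +1.
(2378, 22 / ℚ) ramifies at {11, 41}: a division algebra.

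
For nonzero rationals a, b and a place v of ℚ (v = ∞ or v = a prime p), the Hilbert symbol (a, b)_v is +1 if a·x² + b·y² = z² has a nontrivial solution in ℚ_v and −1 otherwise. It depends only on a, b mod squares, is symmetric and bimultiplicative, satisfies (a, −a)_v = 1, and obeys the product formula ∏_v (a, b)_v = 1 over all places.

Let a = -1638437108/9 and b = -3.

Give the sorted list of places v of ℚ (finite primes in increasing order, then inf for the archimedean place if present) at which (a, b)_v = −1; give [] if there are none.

[11, 23, 47, inf]

(a, b) ≡ (-8359373, -3) mod (ℚ^×)²; places V = {2, 3, 7, 11, 19, 23, 37, 47, ∞}.
(a,b)_37: α=1, u≡12; β=0, v≡34 (mod 37); (12|37)=+1, (34|37)=+1; sign (−1)^0·+1^0·+1^1 = +1.
(a,b)_3: α=-2, u≡1; β=1, v≡2 (mod 3); (1|3)=+1, (2|3)=-1; sign (−1)^0·+1^1·-1^-2 = +1.
(a,b)_2: α=2, β=0; u≡3, v≡5 (mod 8); ε(u)ε(v)=1·0, αω(v)=2·1, βω(u)=0·1; sum ≡ 0  ⇒  +1.
(a,b)_23: α=1, u≡1; β=0, v≡20 (mod 23); (1|23)=+1, (20|23)=-1; sign (−1)^0·+1^0·-1^1 = -1.
(a,b)_7: α=2, u≡5; β=0, v≡4 (mod 7); (5|7)=-1, (4|7)=+1; sign (−1)^0·-1^0·+1^2 = +1.
(a,b)_47: α=1, u≡32; β=0, v≡44 (mod 47); (32|47)=+1, (44|47)=-1; sign (−1)^0·+1^0·-1^1 = -1.
(a,b)_11: α=1, u≡3; β=0, v≡8 (mod 11); (3|11)=+1, (8|11)=-1; sign (−1)^0·+1^0·-1^1 = -1.
(a,b)_∞: sgn(-8359373)=−, sgn(-3)=−, so -1.
(a,b)_19: α=1, u≡17; β=0, v≡16 (mod 19); (17|19)=+1, (16|19)=+1; sign (−1)^0·+1^0·+1^1 = +1.
Ram(-8359373, -3) = {11, 23, 47, ∞}; no ℚ_11-point on the conic.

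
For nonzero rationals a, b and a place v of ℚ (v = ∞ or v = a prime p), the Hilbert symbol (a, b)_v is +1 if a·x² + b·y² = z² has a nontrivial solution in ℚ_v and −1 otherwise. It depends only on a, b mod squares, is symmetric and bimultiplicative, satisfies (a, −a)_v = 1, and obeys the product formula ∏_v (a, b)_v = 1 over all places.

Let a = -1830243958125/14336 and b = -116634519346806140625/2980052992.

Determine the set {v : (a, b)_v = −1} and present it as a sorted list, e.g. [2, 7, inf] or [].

(a, b) ≡ (-23142, -206074) mod (ℚ^×)²; places V = {2, 3, 5, 7, 11, 17, 19, 29, ∞}.
(a,b)_7: α=-1, u≡3; β=-2, v≡6 (mod 7); (3|7)=-1, (6|7)=-1; sign (−1)^0·-1^-2·-1^-1 = -1.
(a,b)_5: α=4, u≡2; β=6, v≡1 (mod 5); (2|5)=-1, (1|5)=+1; sign (−1)^0·-1^6·+1^4 = +1.
(a,b)_∞: sgn(-23142)=−, sgn(-206074)=−, so -1.
(a,b)_17: α=0, u≡12; β=1, v≡4 (mod 17); (12|17)=-1, (4|17)=+1; sign (−1)^0·-1^1·+1^0 = -1.
(a,b)_19: α=1, u≡6; β=1, v≡12 (mod 19); (6|19)=+1, (12|19)=-1; sign (−1)^1·+1^1·-1^1 = +1.
(a,b)_2: α=-11, β=-21; u≡5, v≡3 (mod 8); ε(u)ε(v)=0·1, αω(v)=-11·1, βω(u)=-21·1; sum ≡ 0  ⇒  +1.
(a,b)_3: α=1, u≡2; β=4, v≡2 (mod 3); (2|3)=-1, (2|3)=-1; sign (−1)^0·-1^4·-1^1 = -1.
(a,b)_11: α=6, u≡2; β=11, v≡2 (mod 11); (2|11)=-1, (2|11)=-1; sign (−1)^0·-1^11·-1^6 = -1.
(a,b)_29: α=1, u≡26; β=-1, v≡6 (mod 29); (26|29)=-1, (6|29)=+1; sign (−1)^0·-1^-1·+1^1 = -1.
|Ram(-23142, -206074)| = 6, even; anisotropic at {3, 7, 11, 17, 29, ∞}.

[3, 7, 11, 17, 29, inf]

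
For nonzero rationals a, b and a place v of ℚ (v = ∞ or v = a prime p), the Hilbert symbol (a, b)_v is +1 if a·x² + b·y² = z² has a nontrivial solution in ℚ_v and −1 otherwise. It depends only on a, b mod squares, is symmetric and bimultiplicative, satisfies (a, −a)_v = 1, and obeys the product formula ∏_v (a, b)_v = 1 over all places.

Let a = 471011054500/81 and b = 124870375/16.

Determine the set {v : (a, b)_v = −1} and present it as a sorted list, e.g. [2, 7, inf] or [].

Mod squares: a ≡ 96124705, b ≡ 101935. Check v ∈ {∞, 2, 3, 5, 7, 19, 23, 29, 37, 41}.
v=19: a=19^1·(≡12), b=19^1·(≡17) mod 19; (12|19)=-1, (17|19)=+1; (−1)^{1·1·9}·(-1)^1·(+1)^1 = +1.
v=29: a=29^1·(≡15), b=29^1·(≡28) mod 29; (15|29)=-1, (28|29)=+1; (−1)^{1·1·14}·(-1)^1·(+1)^1 = -1.
v=23: a=23^1·(≡10), b=23^0·(≡14) mod 23; (10|23)=-1, (14|23)=-1; (−1)^{1·0·11}·(-1)^0·(-1)^1 = -1.
v=7: a=7^2·(≡6), b=7^2·(≡2) mod 7; (6|7)=-1, (2|7)=+1; (−1)^{2·2·3}·(-1)^2·(+1)^2 = +1.
v=5: a=5^3·(≡1), b=5^3·(≡3) mod 5; (1|5)=+1, (3|5)=-1; (−1)^{3·3·2}·(+1)^3·(-1)^3 = -1.
v=41: a=41^1·(≡40), b=41^0·(≡10) mod 41; (40|41)=+1, (10|41)=+1; (−1)^{1·0·20}·(+1)^0·(+1)^1 = +1.
v=2: v_2(a)=2, v_2(b)=-4; units ≡ 1, 7 (mod 8); ε·ε+αω+βω = 0·1+2·0+-4·0 ≡ 0  ⇒  (a,b)_2 = +1.
v=3: a=3^-4·(≡1), b=3^0·(≡1) mod 3; (1|3)=+1, (1|3)=+1; (−1)^{-4·0·1}·(+1)^0·(+1)^-4 = +1.
v=∞: 96124705 > 0 and 101935 > 0  ⇒  (a,b)_∞ = +1.
v=37: a=37^1·(≡7), b=37^1·(≡32) mod 37; (7|37)=+1, (32|37)=-1; (−1)^{1·1·18}·(+1)^1·(-1)^1 = -1.
(96124705, 101935 / ℚ) ramifies at {5, 23, 29, 37}: a division algebra.

[5, 23, 29, 37]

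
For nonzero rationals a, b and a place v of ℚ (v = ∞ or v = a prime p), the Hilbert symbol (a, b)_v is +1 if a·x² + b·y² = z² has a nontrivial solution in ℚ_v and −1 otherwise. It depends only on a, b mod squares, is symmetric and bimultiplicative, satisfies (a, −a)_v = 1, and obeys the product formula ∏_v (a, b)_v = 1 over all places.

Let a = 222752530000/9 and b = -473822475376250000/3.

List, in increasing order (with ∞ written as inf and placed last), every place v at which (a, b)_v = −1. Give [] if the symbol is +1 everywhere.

[5, 7, 11, 13]

(a, b) ≡ (13, -19635) mod (ℚ^×)²; places V = {2, 3, 5, 7, 11, 13, 17, ∞}.
(a,b)_7: α=2, u≡6; β=3, v≡1 (mod 7); (6|7)=-1, (1|7)=+1; sign (−1)^0·-1^3·+1^2 = -1.
(a,b)_17: α=2, u≡9; β=3, v≡1 (mod 17); (9|17)=+1, (1|17)=+1; sign (−1)^0·+1^3·+1^2 = +1.
(a,b)_11: α=2, u≡7; β=3, v≡6 (mod 11); (7|11)=-1, (6|11)=-1; sign (−1)^0·-1^3·-1^2 = -1.
(a,b)_∞: sgn(13)=+, sgn(-19635)=−, so +1.
(a,b)_5: α=4, u≡2; β=7, v≡3 (mod 5); (2|5)=-1, (3|5)=-1; sign (−1)^0·-1^7·-1^4 = -1.
(a,b)_13: α=1, u≡1; β=2, v≡5 (mod 13); (1|13)=+1, (5|13)=-1; sign (−1)^0·+1^2·-1^1 = -1.
(a,b)_2: α=4, β=4; u≡5, v≡5 (mod 8); ε(u)ε(v)=0·0, αω(v)=4·1, βω(u)=4·1; sum ≡ 0  ⇒  +1.
(a,b)_3: α=-2, u≡1; β=-1, v≡1 (mod 3); (1|3)=+1, (1|3)=+1; sign (−1)^0·+1^-1·+1^-2 = +1.
(13, -19635 / ℚ) ramifies at {5, 7, 11, 13}: a division algebra.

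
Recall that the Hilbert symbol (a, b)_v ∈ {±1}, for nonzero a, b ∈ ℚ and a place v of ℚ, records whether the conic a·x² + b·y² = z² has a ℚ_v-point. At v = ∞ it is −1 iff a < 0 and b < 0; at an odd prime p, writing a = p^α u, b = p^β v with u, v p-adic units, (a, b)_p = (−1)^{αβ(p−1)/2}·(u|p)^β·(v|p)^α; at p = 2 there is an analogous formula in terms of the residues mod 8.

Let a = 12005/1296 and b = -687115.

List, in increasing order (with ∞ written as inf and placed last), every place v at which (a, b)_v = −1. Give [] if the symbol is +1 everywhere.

(a, b) ≡ (5, -715) mod (ℚ^×)²; places V = {2, 3, 5, 7, 11, 13, 31, ∞}.
(a,b)_31: α=0, u≡9; β=2, v≡29 (mod 31); (9|31)=+1, (29|31)=-1; sign (−1)^0·+1^2·-1^0 = +1.
(a,b)_5: α=1, u≡1; β=1, v≡2 (mod 5); (1|5)=+1, (2|5)=-1; sign (−1)^0·+1^1·-1^1 = -1.
(a,b)_2: α=-4, β=0; u≡5, v≡5 (mod 8); ε(u)ε(v)=0·0, αω(v)=-4·1, βω(u)=0·1; sum ≡ 0  ⇒  +1.
(a,b)_13: α=0, u≡5; β=1, v≡3 (mod 13); (5|13)=-1, (3|13)=+1; sign (−1)^0·-1^1·+1^0 = -1.
(a,b)_3: α=-4, u≡2; β=0, v≡2 (mod 3); (2|3)=-1, (2|3)=-1; sign (−1)^0·-1^0·-1^-4 = +1.
(a,b)_∞: sgn(5)=+, sgn(-715)=−, so +1.
(a,b)_11: α=0, u≡9; β=1, v≡4 (mod 11); (9|11)=+1, (4|11)=+1; sign (−1)^0·+1^1·+1^0 = +1.
(a,b)_7: α=4, u≡5; β=0, v≡5 (mod 7); (5|7)=-1, (5|7)=-1; sign (−1)^0·-1^0·-1^4 = +1.
Ram(5, -715) = {5, 13}; no ℚ_5-point on the conic.

[5, 13]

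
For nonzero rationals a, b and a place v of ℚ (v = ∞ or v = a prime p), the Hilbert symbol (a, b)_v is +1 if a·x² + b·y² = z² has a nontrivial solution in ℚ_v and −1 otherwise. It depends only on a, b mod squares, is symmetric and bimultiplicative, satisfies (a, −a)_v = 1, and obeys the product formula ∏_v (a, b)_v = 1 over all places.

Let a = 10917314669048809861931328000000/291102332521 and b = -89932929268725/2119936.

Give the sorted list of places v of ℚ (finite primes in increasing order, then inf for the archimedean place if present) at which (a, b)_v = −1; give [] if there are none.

[3, 17, 29, 41]

Mod squares: a ≡ 67773, b ≡ -1152141. Check v ∈ {∞, 2, 3, 5, 7, 11, 13, 17, 19, 29, 31, 41}.
v=13: a=13^-2·(≡12), b=13^-2·(≡10) mod 13; (12|13)=+1, (10|13)=+1; (−1)^{-2·-2·6}·(+1)^-2·(+1)^-2 = +1.
v=7: a=7^-6·(≡5), b=7^-2·(≡6) mod 7; (5|7)=-1, (6|7)=-1; (−1)^{-6·-2·3}·(-1)^-2·(-1)^-6 = +1.
v=3: a=3^11·(≡1), b=3^3·(≡1) mod 3; (1|3)=+1, (1|3)=+1; (−1)^{11·3·1}·(+1)^3·(+1)^11 = -1.
v=17: a=17^4·(≡12), b=17^1·(≡7) mod 17; (12|17)=-1, (7|17)=-1; (−1)^{4·1·8}·(-1)^1·(-1)^4 = -1.
v=19: a=19^3·(≡10), b=19^3·(≡11) mod 19; (10|19)=-1, (11|19)=+1; (−1)^{3·3·9}·(-1)^3·(+1)^3 = +1.
v=29: a=29^3·(≡18), b=29^1·(≡6) mod 29; (18|29)=-1, (6|29)=+1; (−1)^{3·1·14}·(-1)^1·(+1)^3 = -1.
v=41: a=41^3·(≡6), b=41^1·(≡25) mod 41; (6|41)=-1, (25|41)=+1; (−1)^{3·1·20}·(-1)^1·(+1)^3 = -1.
v=5: a=5^6·(≡2), b=5^2·(≡1) mod 5; (2|5)=-1, (1|5)=+1; (−1)^{6·2·2}·(-1)^2·(+1)^6 = +1.
v=31: a=31^0·(≡16), b=31^2·(≡25) mod 31; (16|31)=+1, (25|31)=+1; (−1)^{0·2·15}·(+1)^2·(+1)^0 = +1.
v=11: a=11^-4·(≡10), b=11^0·(≡8) mod 11; (10|11)=-1, (8|11)=-1; (−1)^{-4·0·5}·(-1)^0·(-1)^-4 = +1.
v=∞: 67773 > 0 and -1152141 < 0  ⇒  (a,b)_∞ = +1.
v=2: v_2(a)=12, v_2(b)=-8; units ≡ 5, 3 (mod 8); ε·ε+αω+βω = 0·1+12·1+-8·1 ≡ 0  ⇒  (a,b)_2 = +1.
(67773, -1152141 / ℚ) ramifies at {3, 17, 29, 41}: a division algebra.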